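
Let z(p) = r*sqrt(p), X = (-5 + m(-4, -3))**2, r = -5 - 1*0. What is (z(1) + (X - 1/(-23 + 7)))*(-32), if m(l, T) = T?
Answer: -1890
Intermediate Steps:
r = -5 (r = -5 + 0 = -5)
X = 64 (X = (-5 - 3)**2 = (-8)**2 = 64)
z(p) = -5*sqrt(p)
(z(1) + (X - 1/(-23 + 7)))*(-32) = (-5*sqrt(1) + (64 - 1/(-23 + 7)))*(-32) = (-5*1 + (64 - 1/(-16)))*(-32) = (-5 + (64 - 1*(-1/16)))*(-32) = (-5 + (64 + 1/16))*(-32) = (-5 + 1025/16)*(-32) = (945/16)*(-32) = -1890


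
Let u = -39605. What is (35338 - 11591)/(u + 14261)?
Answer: -23747/25344 ≈ -0.93699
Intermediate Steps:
(35338 - 11591)/(u + 14261) = (35338 - 11591)/(-39605 + 14261) = 23747/(-25344) = 23747*(-1/25344) = -23747/25344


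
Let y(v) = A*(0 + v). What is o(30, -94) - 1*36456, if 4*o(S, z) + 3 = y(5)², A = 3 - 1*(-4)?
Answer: -72301/2 ≈ -36151.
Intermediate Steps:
A = 7 (A = 3 + 4 = 7)
y(v) = 7*v (y(v) = 7*(0 + v) = 7*v)
o(S, z) = 611/2 (o(S, z) = -¾ + (7*5)²/4 = -¾ + (¼)*35² = -¾ + (¼)*1225 = -¾ + 1225/4 = 611/2)
o(30, -94) - 1*36456 = 611/2 - 1*36456 = 611/2 - 36456 = -72301/2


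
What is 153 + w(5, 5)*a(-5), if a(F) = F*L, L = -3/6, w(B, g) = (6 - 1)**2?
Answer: 431/2 ≈ 215.50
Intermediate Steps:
w(B, g) = 25 (w(B, g) = 5**2 = 25)
L = -1/2 (L = -3*1/6 = -1/2 ≈ -0.50000)
a(F) = -F/2 (a(F) = F*(-1/2) = -F/2)
153 + w(5, 5)*a(-5) = 153 + 25*(-1/2*(-5)) = 153 + 25*(5/2) = 153 + 125/2 = 431/2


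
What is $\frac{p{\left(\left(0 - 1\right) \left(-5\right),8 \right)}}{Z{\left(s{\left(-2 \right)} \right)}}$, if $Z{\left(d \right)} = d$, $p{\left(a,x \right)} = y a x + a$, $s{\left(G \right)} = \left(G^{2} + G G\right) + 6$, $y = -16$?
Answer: $- \frac{635}{14} \approx -45.357$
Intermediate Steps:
$s{\left(G \right)} = 6 + 2 G^{2}$ ($s{\left(G \right)} = \left(G^{2} + G^{2}\right) + 6 = 2 G^{2} + 6 = 6 + 2 G^{2}$)
$p{\left(a,x \right)} = a - 16 a x$ ($p{\left(a,x \right)} = - 16 a x + a = a - 16 a x$)
$\frac{p{\left(\left(0 - 1\right) \left(-5\right),8 \right)}}{Z{\left(s{\left(-2 \right)} \right)}} = \frac{\left(0 - 1\right) \left(-5\right) \left(1 - 128\right)}{6 + 2 \left(-2\right)^{2}} = \frac{\left(-1\right) \left(-5\right) \left(1 - 128\right)}{6 + 2 \cdot 4} = \frac{5 \left(-127\right)}{6 + 8} = - \frac{635}{14}$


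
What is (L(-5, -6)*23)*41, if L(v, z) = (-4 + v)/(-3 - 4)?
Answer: 8487/7 ≈ 1212.4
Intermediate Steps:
L(v, z) = 4/7 - v/7 (L(v, z) = (-4 + v)/(-7) = (-4 + v)*(-⅐) = 4/7 - v/7)
(L(-5, -6)*23)*41 = ((4/7 - ⅐*(-5))*23)*41 = ((4/7 + 5/7)*23)*41 = ((9/7)*23)*41 = (207/7)*41 = 8487/7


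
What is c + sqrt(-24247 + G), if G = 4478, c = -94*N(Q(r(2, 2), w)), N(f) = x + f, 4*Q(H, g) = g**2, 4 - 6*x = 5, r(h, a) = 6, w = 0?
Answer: 47/3 + I*sqrt(19769) ≈ 15.667 + 140.6*I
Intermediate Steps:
x = -1/6 (x = 2/3 - 1/6*5 = 2/3 - 5/6 = -1/6 ≈ -0.16667)
Q(H, g) = g**2/4
N(f) = -1/6 + f
c = 47/3 (c = -94*(-1/6 + (1/4)*0**2) = -94*(-1/6 + (1/4)*0) = -94*(-1/6 + 0) = -94*(-1/6) = 47/3 ≈ 15.667)
c + sqrt(-24247 + G) = 47/3 + sqrt(-24247 + 4478) = 47/3 + sqrt(-19769) = 47/3 + I*sqrt(19769)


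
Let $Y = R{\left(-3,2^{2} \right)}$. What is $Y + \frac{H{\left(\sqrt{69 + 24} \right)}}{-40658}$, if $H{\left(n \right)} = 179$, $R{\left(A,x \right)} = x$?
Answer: $\frac{162453}{40658} \approx 3.9956$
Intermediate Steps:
$Y = 4$ ($Y = 2^{2} = 4$)
$Y + \frac{H{\left(\sqrt{69 + 24} \right)}}{-40658} = 4 + \frac{179}{-40658} = 4 + 179 \left(- \frac{1}{40658}\right) = 4 - \frac{179}{40658} = \frac{162453}{40658}$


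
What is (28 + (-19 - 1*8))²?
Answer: 1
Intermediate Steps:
(28 + (-19 - 1*8))² = (28 + (-19 - 8))² = (28 - 27)² = 1² = 1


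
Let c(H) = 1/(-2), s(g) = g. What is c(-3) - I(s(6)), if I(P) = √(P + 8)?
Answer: -½ - √14 ≈ -4.2417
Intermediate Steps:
c(H) = -½
I(P) = √(8 + P)
c(-3) - I(s(6)) = -½ - √(8 + 6) = -½ - √14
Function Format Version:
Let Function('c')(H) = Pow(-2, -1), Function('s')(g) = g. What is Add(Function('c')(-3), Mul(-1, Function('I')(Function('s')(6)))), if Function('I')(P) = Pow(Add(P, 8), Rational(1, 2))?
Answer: Add(Rational(-1, 2), Mul(-1, Pow(14, Rational(1, 2)))) ≈ -4.2417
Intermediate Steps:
Function('c')(H) = Rational(-1, 2)
Function('I')(P) = Pow(Add(8, P), Rational(1, 2))
Add(Function('c')(-3), Mul(-1, Function('I')(Function('s')(6)))) = Add(Rational(-1, 2), Mul(-1, Pow(Add(8, 6), Rational(1, 2)))) = Add(Rational(-1, 2), Mul(-1, Pow(14, Rational(1, 2))))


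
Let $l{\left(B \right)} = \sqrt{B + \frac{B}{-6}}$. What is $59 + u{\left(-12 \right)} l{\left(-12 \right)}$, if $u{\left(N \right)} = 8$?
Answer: $59 + 8 i \sqrt{10} \approx 59.0 + 25.298 i$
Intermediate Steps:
$l{\left(B \right)} = \frac{\sqrt{30} \sqrt{B}}{6}$ ($l{\left(B \right)} = \sqrt{B + B \left(- \frac{1}{6}\right)} = \sqrt{B - \frac{B}{6}} = \sqrt{\frac{5 B}{6}} = \frac{\sqrt{30} \sqrt{B}}{6}$)
$59 + u{\left(-12 \right)} l{\left(-12 \right)} = 59 + 8 \frac{\sqrt{30} \sqrt{-12}}{6} = 59 + 8 \frac{\sqrt{30} \cdot 2 i \sqrt{3}}{6} = 59 + 8 i \sqrt{10}$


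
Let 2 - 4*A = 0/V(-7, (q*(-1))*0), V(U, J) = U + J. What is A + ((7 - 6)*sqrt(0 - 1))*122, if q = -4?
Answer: 1/2 + 122*I ≈ 0.5 + 122.0*I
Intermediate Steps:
V(U, J) = J + U
A = 1/2 (A = 1/2 - 0/(-4*(-1)*0 - 7) = 1/2 - 0/(4*0 - 7) = 1/2 - 0/(0 - 7) = 1/2 - 0/(-7) = 1/2 - 0*(-1)/7 = 1/2 - 1/4*0 = 1/2 + 0 = 1/2 ≈ 0.50000)
A + ((7 - 6)*sqrt(0 - 1))*122 = 1/2 + ((7 - 6)*sqrt(0 - 1))*122 = 1/2 + (1*sqrt(-1))*122 = 1/2 + (1*I)*122 = 1/2 + I*122 = 1/2 + 122*I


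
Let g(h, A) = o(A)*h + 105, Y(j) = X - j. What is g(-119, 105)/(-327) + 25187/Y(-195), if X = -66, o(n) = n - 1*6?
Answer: 3247451/14061 ≈ 230.95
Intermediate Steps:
o(n) = -6 + n (o(n) = n - 6 = -6 + n)
Y(j) = -66 - j
g(h, A) = 105 + h*(-6 + A) (g(h, A) = (-6 + A)*h + 105 = h*(-6 + A) + 105 = 105 + h*(-6 + A))
g(-119, 105)/(-327) + 25187/Y(-195) = (105 - 119*(-6 + 105))/(-327) + 25187/(-66 - 1*(-195)) = (105 - 119*99)*(-1/327) + 25187/(-66 + 195) = (105 - 11781)*(-1/327) + 25187/129 = -11676*(-1/327) + 25187*(1/129) = 3892/109 + 25187/129 = 3247451/14061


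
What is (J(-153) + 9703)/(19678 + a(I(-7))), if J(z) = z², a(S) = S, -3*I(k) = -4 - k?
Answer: 33112/19677 ≈ 1.6828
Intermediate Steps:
I(k) = 4/3 + k/3 (I(k) = -(-4 - k)/3 = 4/3 + k/3)
(J(-153) + 9703)/(19678 + a(I(-7))) = ((-153)² + 9703)/(19678 + (4/3 + (⅓)*(-7))) = (23409 + 9703)/(19678 + (4/3 - 7/3)) = 33112/(19678 - 1) = 33112/19677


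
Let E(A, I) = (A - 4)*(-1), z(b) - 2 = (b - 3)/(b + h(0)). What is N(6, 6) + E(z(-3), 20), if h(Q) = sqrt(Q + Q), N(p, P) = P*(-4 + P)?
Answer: 12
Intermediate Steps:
h(Q) = sqrt(2)*sqrt(Q) (h(Q) = sqrt(2*Q) = sqrt(2)*sqrt(Q))
z(b) = 2 + (-3 + b)/b (z(b) = 2 + (b - 3)/(b + sqrt(2)*sqrt(0)) = 2 + (-3 + b)/(b + sqrt(2)*0) = 2 + (-3 + b)/(b + 0) = 2 + (-3 + b)/b)
E(A, I) = 4 - A (E(A, I) = (-4 + A)*(-1) = 4 - A)
N(6, 6) + E(z(-3), 20) = 6*(-4 + 6) + (4 - (3 - 3/(-3))) = 6*2 + (4 - (3 - 3*(-1/3))) = 12 + (4 - (3 + 1)) = 12 + (4 - 1*4) = 12 + (4 - 4) = 12 + 0 = 12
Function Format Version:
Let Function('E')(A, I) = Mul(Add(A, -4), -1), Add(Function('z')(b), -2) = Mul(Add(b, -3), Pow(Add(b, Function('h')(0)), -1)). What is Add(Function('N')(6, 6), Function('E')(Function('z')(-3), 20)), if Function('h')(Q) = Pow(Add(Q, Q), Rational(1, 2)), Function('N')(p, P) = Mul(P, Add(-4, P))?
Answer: 12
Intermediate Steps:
Function('h')(Q) = Mul(Pow(2, Rational(1, 2)), Pow(Q, Rational(1, 2))) (Function('h')(Q) = Pow(Mul(2, Q), Rational(1, 2)) = Mul(Pow(2, Rational(1, 2)), Pow(Q, Rational(1, 2))))
Function('z')(b) = Add(2, Mul(Pow(b, -1), Add(-3, b))) (Function('z')(b) = Add(2, Mul(Add(b, -3), Pow(Add(b, Mul(Pow(2, Rational(1, 2)), Pow(0, Rational(1, 2)))), -1))) = Add(2, Mul(Add(-3, b), Pow(Add(b, Mul(Pow(2, Rational(1, 2)), 0)), -1))) = Add(2, Mul(Add(-3, b), Pow(Add(b, 0), -1))) = Add(2, Mul(Add(-3, b), Pow(b, -1))) = Add(2, Mul(Pow(b, -1), Add(-3, b))))
Function('E')(A, I) = Add(4, Mul(-1, A)) (Function('E')(A, I) = Mul(Add(-4, A), -1) = Add(4, Mul(-1, A)))
Add(Function('N')(6, 6), Function('E')(Function('z')(-3), 20)) = Add(Mul(6, Add(-4, 6)), Add(4, Mul(-1, Add(3, Mul(-3, Pow(-3, -1)))))) = Add(Mul(6, 2), Add(4, Mul(-1, Add(3, Mul(-3, Rational(-1, 3)))))) = Add(12, Add(4, Mul(-1, Add(3, 1)))) = Add(12, Add(4, Mul(-1, 4))) = Add(12, Add(4, -4)) = Add(12, 0) = 12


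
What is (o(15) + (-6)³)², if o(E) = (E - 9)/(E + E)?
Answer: 1164241/25 ≈ 46570.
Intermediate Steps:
o(E) = (-9 + E)/(2*E) (o(E) = (-9 + E)/((2*E)) = (-9 + E)*(1/(2*E)) = (-9 + E)/(2*E))
(o(15) + (-6)³)² = ((½)*(-9 + 15)/15 + (-6)³)² = ((½)*(1/15)*6 - 216)² = (⅕ - 216)² = (-1079/5)² = 1164241/25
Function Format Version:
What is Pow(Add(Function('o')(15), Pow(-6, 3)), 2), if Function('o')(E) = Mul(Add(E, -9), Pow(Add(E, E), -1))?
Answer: Rational(1164241, 25) ≈ 46570.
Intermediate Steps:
Function('o')(E) = Mul(Rational(1, 2), Pow(E, -1), Add(-9, E)) (Function('o')(E) = Mul(Add(-9, E), Pow(Mul(2, E), -1)) = Mul(Add(-9, E), Mul(Rational(1, 2), Pow(E, -1))) = Mul(Rational(1, 2), Pow(E, -1), Add(-9, E)))
Pow(Add(Function('o')(15), Pow(-6, 3)), 2) = Pow(Add(Mul(Rational(1, 2), Pow(15, -1), Add(-9, 15)), Pow(-6, 3)), 2) = Pow(Add(Mul(Rational(1, 2), Rational(1, 15), 6), -216), 2) = Pow(Add(Rational(1, 5), -216), 2) = Pow(Rational(-1079, 5), 2) = Rational(1164241, 25)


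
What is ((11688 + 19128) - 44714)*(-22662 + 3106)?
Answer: 271789288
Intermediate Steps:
((11688 + 19128) - 44714)*(-22662 + 3106) = (30816 - 44714)*(-19556) = -13898*(-19556) = 271789288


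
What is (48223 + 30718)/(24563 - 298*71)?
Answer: 78941/3405 ≈ 23.184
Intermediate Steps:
(48223 + 30718)/(24563 - 298*71) = 78941/(24563 - 21158) = 78941/3405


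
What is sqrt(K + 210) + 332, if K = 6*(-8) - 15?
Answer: 332 + 7*sqrt(3) ≈ 344.12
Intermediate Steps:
K = -63 (K = -48 - 15 = -63)
sqrt(K + 210) + 332 = sqrt(-63 + 210) + 332 = sqrt(147) + 332 = 7*sqrt(3) + 332 = 332 + 7*sqrt(3)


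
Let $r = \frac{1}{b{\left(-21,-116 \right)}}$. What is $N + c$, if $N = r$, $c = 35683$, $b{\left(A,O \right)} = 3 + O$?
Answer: $\frac{4032178}{113} \approx 35683.0$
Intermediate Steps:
$r = - \frac{1}{113}$ ($r = \frac{1}{3 - 116} = \frac{1}{-113} = - \frac{1}{113} \approx -0.0088496$)
$N = - \frac{1}{113} \approx -0.0088496$
$N + c = - \frac{1}{113} + 35683 = \frac{4032178}{113}$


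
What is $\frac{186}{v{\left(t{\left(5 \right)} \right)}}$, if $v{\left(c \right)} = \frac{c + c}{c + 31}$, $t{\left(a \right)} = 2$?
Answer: $\frac{3069}{2} \approx 1534.5$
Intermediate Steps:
$v{\left(c \right)} = \frac{2 c}{31 + c}$
$\frac{186}{v{\left(t{\left(5 \right)} \right)}} = \frac{186}{2 \cdot 2 \frac{1}{31 + 2}} = \frac{186}{2 \cdot 2 \cdot \frac{1}{33}} = \frac{186}{\frac{4}{33}} = 186 \cdot \frac{33}{4} = \frac{3069}{2}$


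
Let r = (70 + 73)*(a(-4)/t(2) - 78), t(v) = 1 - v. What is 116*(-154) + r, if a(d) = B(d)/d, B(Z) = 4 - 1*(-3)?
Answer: -115071/4 ≈ -28768.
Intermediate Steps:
B(Z) = 7 (B(Z) = 4 + 3 = 7)
a(d) = 7/d
r = -43615/4 (r = (70 + 73)*((7/(-4))/(1 - 1*2) - 78) = 143*((7*(-1/4))/(1 - 2) - 78) = 143*(-7/4/(-1) - 78) = 143*(-7/4*(-1) - 78) = 143*(7/4 - 78) = 143*(-305/4) = -43615/4 ≈ -10904.)
116*(-154) + r = 116*(-154) - 43615/4 = -17864 - 43615/4 = -115071/4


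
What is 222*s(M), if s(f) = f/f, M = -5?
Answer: 222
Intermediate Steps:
s(f) = 1
222*s(M) = 222*1 = 222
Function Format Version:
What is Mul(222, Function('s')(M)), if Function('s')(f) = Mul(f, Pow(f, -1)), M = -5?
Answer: 222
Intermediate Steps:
Function('s')(f) = 1
Mul(222, Function('s')(M)) = Mul(222, 1) = 222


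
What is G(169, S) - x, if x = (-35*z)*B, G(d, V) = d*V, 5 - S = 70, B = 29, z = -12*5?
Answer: -71885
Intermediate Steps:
z = -60
S = -65 (S = 5 - 1*70 = 5 - 70 = -65)
G(d, V) = V*d
x = 60900 (x = -35*(-60)*29 = 2100*29 = 60900)
G(169, S) - x = -65*169 - 1*60900 = -10985 - 60900 = -71885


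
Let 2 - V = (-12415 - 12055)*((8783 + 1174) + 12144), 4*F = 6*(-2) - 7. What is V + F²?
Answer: 8652983913/16 ≈ 5.4081e+8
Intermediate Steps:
F = -19/4 (F = (6*(-2) - 7)/4 = (-12 - 7)/4 = (¼)*(-19) = -19/4 ≈ -4.7500)
V = 540811472 (V = 2 - (-12415 - 12055)*((8783 + 1174) + 12144) = 2 - (-24470)*(9957 + 12144) = 2 - (-24470)*22101 = 2 - 1*(-540811470) = 2 + 540811470 = 540811472)
V + F² = 540811472 + (-19/4)² = 540811472 + 361/16 = 8652983913/16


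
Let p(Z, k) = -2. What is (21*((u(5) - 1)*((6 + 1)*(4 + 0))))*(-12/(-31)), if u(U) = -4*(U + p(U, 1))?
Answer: -91728/31 ≈ -2959.0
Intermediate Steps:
u(U) = 8 - 4*U (u(U) = -4*(U - 2) = -4*(-2 + U) = 8 - 4*U)
(21*((u(5) - 1)*((6 + 1)*(4 + 0))))*(-12/(-31)) = (21*(((8 - 4*5) - 1)*((6 + 1)*(4 + 0))))*(-12/(-31)) = (21*(((8 - 20) - 1)*(7*4)))*(-12*(-1/31)) = (21*((-12 - 1)*28))*(12/31) = (21*(-13*28))*(12/31) = (21*(-364))*(12/31) = -7644*12/31 = -91728/31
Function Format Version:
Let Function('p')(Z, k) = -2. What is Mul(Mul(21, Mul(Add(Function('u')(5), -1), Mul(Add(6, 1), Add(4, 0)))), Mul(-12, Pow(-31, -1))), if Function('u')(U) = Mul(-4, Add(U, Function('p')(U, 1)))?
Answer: Rational(-91728, 31) ≈ -2959.0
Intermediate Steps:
Function('u')(U) = Add(8, Mul(-4, U)) (Function('u')(U) = Mul(-4, Add(U, -2)) = Mul(-4, Add(-2, U)) = Add(8, Mul(-4, U)))
Mul(Mul(21, Mul(Add(Function('u')(5), -1), Mul(Add(6, 1), Add(4, 0)))), Mul(-12, Pow(-31, -1))) = Mul(Mul(21, Mul(Add(Add(8, Mul(-4, 5)), -1), Mul(Add(6, 1), Add(4, 0)))), Mul(-12, Pow(-31, -1))) = Mul(Mul(21, Mul(Add(Add(8, -20), -1), Mul(7, 4))), Mul(-12, Rational(-1, 31))) = Mul(Mul(21, Mul(Add(-12, -1), 28)), Rational(12, 31)) = Mul(Mul(21, Mul(-13, 28)), Rational(12, 31)) = Mul(Mul(21, -364), Rational(12, 31)) = Mul(-7644, Rational(12, 31)) = Rational(-91728, 31)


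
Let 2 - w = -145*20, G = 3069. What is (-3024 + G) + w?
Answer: 2947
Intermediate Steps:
w = 2902 (w = 2 - (-145)*20 = 2 - 1*(-2900) = 2 + 2900 = 2902)
(-3024 + G) + w = (-3024 + 3069) + 2902 = 45 + 2902 = 2947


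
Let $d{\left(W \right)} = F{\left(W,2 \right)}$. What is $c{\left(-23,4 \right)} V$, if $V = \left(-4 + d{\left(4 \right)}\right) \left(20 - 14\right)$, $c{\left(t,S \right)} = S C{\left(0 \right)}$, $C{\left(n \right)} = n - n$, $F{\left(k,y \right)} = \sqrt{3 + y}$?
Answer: $0$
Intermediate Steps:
$C{\left(n \right)} = 0$
$d{\left(W \right)} = \sqrt{5}$ ($d{\left(W \right)} = \sqrt{3 + 2} = \sqrt{5}$)
$c{\left(t,S \right)} = 0$ ($c{\left(t,S \right)} = S 0 = 0$)
$V = -24 + 6 \sqrt{5}$ ($V = \left(-4 + \sqrt{5}\right) \left(20 - 14\right) = \left(-4 + \sqrt{5}\right) 6 = -24 + 6 \sqrt{5} \approx -10.584$)
$c{\left(-23,4 \right)} V = 0 \left(-24 + 6 \sqrt{5}\right) = 0$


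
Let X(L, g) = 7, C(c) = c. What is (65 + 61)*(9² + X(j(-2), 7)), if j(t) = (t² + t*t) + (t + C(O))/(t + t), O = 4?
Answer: 11088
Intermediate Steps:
j(t) = 2*t² + (4 + t)/(2*t) (j(t) = (t² + t*t) + (t + 4)/(t + t) = (t² + t²) + (4 + t)/((2*t)) = 2*t² + (4 + t)*(1/(2*t)) = 2*t² + (4 + t)/(2*t))
(65 + 61)*(9² + X(j(-2), 7)) = (65 + 61)*(9² + 7) = 126*(81 + 7) = 126*88 = 11088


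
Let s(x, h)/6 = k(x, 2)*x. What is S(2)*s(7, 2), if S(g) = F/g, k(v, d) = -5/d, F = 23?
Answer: -2415/2 ≈ -1207.5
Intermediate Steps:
S(g) = 23/g
s(x, h) = -15*x (s(x, h) = 6*((-5/2)*x) = 6*((-5*1/2)*x) = 6*(-5*x/2) = -15*x)
S(2)*s(7, 2) = (23/2)*(-15*7) = (23*(1/2))*(-105) = (23/2)*(-105) = -2415/2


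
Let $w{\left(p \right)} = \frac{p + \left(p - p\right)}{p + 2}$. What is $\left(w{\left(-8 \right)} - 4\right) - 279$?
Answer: $- \frac{845}{3} \approx -281.67$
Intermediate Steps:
$w{\left(p \right)} = \frac{p}{2 + p}$ ($w{\left(p \right)} = \frac{p + 0}{2 + p} = \frac{p}{2 + p}$)
$\left(w{\left(-8 \right)} - 4\right) - 279 = \left(- \frac{8}{2 - 8} - 4\right) - 279 = \left(- \frac{8}{-6} - 4\right) - 279 = \left(\left(-8\right) \left(- \frac{1}{6}\right) - 4\right) - 279 = \left(\frac{4}{3} - 4\right) - 279 = - \frac{8}{3} - 279 = - \frac{845}{3}$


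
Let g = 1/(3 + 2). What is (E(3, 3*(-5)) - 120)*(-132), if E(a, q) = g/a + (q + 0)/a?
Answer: 82456/5 ≈ 16491.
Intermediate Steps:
g = ⅕ (g = 1/5 = ⅕ ≈ 0.20000)
E(a, q) = 1/(5*a) + q/a (E(a, q) = 1/(5*a) + (q + 0)/a = 1/(5*a) + q/a)
(E(3, 3*(-5)) - 120)*(-132) = ((⅕ + 3*(-5))/3 - 120)*(-132) = ((⅕ - 15)/3 - 120)*(-132) = ((⅓)*(-74/5) - 120)*(-132) = (-74/15 - 120)*(-132) = -1874/15*(-132) = 82456/5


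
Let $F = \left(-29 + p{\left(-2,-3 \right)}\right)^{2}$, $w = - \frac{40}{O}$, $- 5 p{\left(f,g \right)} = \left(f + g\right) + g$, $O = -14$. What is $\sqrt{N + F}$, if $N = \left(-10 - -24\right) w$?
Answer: $\frac{\sqrt{19769}}{5} \approx 28.12$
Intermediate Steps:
$p{\left(f,g \right)} = - \frac{2 g}{5} - \frac{f}{5}$ ($p{\left(f,g \right)} = - \frac{\left(f + g\right) + g}{5} = - \frac{f + 2 g}{5} = - \frac{2 g}{5} - \frac{f}{5}$)
$w = \frac{20}{7}$ ($w = - \frac{40}{-14} = \left(-40\right) \left(- \frac{1}{14}\right) = \frac{20}{7} \approx 2.8571$)
$F = \frac{18769}{25}$ ($F = \left(-29 - - \frac{8}{5}\right)^{2} = \left(-29 + \left(\frac{6}{5} + \frac{2}{5}\right)\right)^{2} = \left(-29 + \frac{8}{5}\right)^{2} = \left(- \frac{137}{5}\right)^{2} = \frac{18769}{25} \approx 750.76$)
$N = 40$ ($N = \left(-10 - -24\right) \frac{20}{7} = \left(-10 + 24\right) \frac{20}{7} = 14 \cdot \frac{20}{7} = 40$)
$\sqrt{N + F} = \sqrt{40 + \frac{18769}{25}} = \sqrt{\frac{19769}{25}} = \frac{\sqrt{19769}}{5}$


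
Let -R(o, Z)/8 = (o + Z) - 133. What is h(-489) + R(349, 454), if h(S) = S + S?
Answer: -6338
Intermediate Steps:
h(S) = 2*S
R(o, Z) = 1064 - 8*Z - 8*o (R(o, Z) = -8*((o + Z) - 133) = -8*((Z + o) - 133) = -8*(-133 + Z + o) = 1064 - 8*Z - 8*o)
h(-489) + R(349, 454) = 2*(-489) + (1064 - 8*454 - 8*349) = -978 + (1064 - 3632 - 2792) = -978 - 5360 = -6338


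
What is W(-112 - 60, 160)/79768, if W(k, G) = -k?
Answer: 43/19942 ≈ 0.0021563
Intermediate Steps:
W(-112 - 60, 160)/79768 = -(-112 - 60)/79768 = -1*(-172)*(1/79768) = 172*(1/79768) = 43/19942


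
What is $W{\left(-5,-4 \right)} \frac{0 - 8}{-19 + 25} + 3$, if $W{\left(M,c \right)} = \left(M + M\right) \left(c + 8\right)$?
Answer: $\frac{169}{3} \approx 56.333$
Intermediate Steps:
$W{\left(M,c \right)} = 2 M \left(8 + c\right)$
$W{\left(-5,-4 \right)} \frac{0 - 8}{-19 + 25} + 3 = 2 \left(-5\right) \left(8 - 4\right) \frac{0 - 8}{-19 + 25} + 3 = 2 \left(-5\right) 4 \left(- \frac{8}{6}\right) + 3 = - 40 \left(\left(-8\right) \frac{1}{6}\right) + 3 = \left(-40\right) \left(- \frac{4}{3}\right) + 3 = \frac{160}{3} + 3 = \frac{169}{3}$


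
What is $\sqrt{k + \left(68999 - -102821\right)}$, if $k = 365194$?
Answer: $\sqrt{537014} \approx 732.81$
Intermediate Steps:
$\sqrt{k + \left(68999 - -102821\right)} = \sqrt{365194 + \left(68999 - -102821\right)} = \sqrt{365194 + \left(68999 + 102821\right)} = \sqrt{365194 + 171820} = \sqrt{537014}$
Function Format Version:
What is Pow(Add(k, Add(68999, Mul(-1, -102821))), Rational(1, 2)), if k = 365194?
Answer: Pow(537014, Rational(1, 2)) ≈ 732.81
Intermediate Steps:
Pow(Add(k, Add(68999, Mul(-1, -102821))), Rational(1, 2)) = Pow(Add(365194, Add(68999, Mul(-1, -102821))), Rational(1, 2)) = Pow(Add(365194, Add(68999, 102821)), Rational(1, 2)) = Pow(Add(365194, 171820), Rational(1, 2)) = Pow(537014, Rational(1, 2))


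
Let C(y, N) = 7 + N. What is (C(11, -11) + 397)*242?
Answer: 95106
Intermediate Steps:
(C(11, -11) + 397)*242 = ((7 - 11) + 397)*242 = (-4 + 397)*242 = 393*242 = 95106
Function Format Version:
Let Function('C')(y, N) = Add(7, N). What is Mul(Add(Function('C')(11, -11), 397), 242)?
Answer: 95106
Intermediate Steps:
Mul(Add(Function('C')(11, -11), 397), 242) = Mul(Add(Add(7, -11), 397), 242) = Mul(Add(-4, 397), 242) = Mul(393, 242) = 95106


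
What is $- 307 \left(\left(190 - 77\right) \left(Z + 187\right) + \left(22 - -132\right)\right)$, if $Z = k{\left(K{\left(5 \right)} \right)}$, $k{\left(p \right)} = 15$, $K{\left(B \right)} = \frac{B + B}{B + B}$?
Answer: $-7054860$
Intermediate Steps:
$K{\left(B \right)} = 1$ ($K{\left(B \right)} = \frac{2 B}{2 B} = 2 B \frac{1}{2 B} = 1$)
$Z = 15$
$- 307 \left(\left(190 - 77\right) \left(Z + 187\right) + \left(22 - -132\right)\right) = - 307 \left(\left(190 - 77\right) \left(15 + 187\right) + \left(22 - -132\right)\right) = - 307 \left(113 \cdot 202 + \left(22 + 132\right)\right) = - 307 \left(22826 + 154\right) = \left(-307\right) 22980 = -7054860$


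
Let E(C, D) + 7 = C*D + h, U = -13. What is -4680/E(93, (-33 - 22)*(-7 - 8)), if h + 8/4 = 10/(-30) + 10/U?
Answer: -182520/2991881 ≈ -0.061005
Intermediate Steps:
h = -121/39 (h = -2 + (10/(-30) + 10/(-13)) = -2 + (10*(-1/30) + 10*(-1/13)) = -2 + (-⅓ - 10/13) = -2 - 43/39 = -121/39 ≈ -3.1026)
E(C, D) = -394/39 + C*D (E(C, D) = -7 + (C*D - 121/39) = -7 + (-121/39 + C*D) = -394/39 + C*D)
-4680/E(93, (-33 - 22)*(-7 - 8)) = -4680/(-394/39 + 93*((-33 - 22)*(-7 - 8))) = -4680/(-394/39 + 93*(-55*(-15))) = -4680/(-394/39 + 93*825) = -4680/(-394/39 + 76725) = -4680/2991881/39 = -4680*39/2991881 = -182520/2991881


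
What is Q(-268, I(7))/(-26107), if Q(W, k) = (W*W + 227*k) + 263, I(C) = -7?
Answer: -70498/26107 ≈ -2.7003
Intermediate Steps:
Q(W, k) = 263 + W² + 227*k (Q(W, k) = (W² + 227*k) + 263 = 263 + W² + 227*k)
Q(-268, I(7))/(-26107) = (263 + (-268)² + 227*(-7))/(-26107) = (263 + 71824 - 1589)*(-1/26107) = 70498*(-1/26107) = -70498/26107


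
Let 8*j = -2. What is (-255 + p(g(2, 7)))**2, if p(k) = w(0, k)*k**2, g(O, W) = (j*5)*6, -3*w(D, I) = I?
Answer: 837225/64 ≈ 13082.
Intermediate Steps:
j = -1/4 (j = (1/8)*(-2) = -1/4 ≈ -0.25000)
w(D, I) = -I/3
g(O, W) = -15/2 (g(O, W) = -1/4*5*6 = -5/4*6 = -15/2)
p(k) = -k**3/3 (p(k) = (-k/3)*k**2 = -k**3/3)
(-255 + p(g(2, 7)))**2 = (-255 - (-15/2)**3/3)**2 = (-255 - 1/3*(-3375/8))**2 = (-255 + 1125/8)**2 = (-915/8)**2 = 837225/64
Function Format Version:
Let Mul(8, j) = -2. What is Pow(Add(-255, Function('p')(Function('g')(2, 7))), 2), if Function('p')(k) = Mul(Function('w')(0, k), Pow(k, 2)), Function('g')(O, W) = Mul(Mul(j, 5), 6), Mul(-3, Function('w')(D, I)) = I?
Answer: Rational(837225, 64) ≈ 13082.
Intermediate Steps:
j = Rational(-1, 4) (j = Mul(Rational(1, 8), -2) = Rational(-1, 4) ≈ -0.25000)
Function('w')(D, I) = Mul(Rational(-1, 3), I)
Function('g')(O, W) = Rational(-15, 2) (Function('g')(O, W) = Mul(Mul(Rational(-1, 4), 5), 6) = Mul(Rational(-5, 4), 6) = Rational(-15, 2))
Function('p')(k) = Mul(Rational(-1, 3), Pow(k, 3)) (Function('p')(k) = Mul(Mul(Rational(-1, 3), k), Pow(k, 2)) = Mul(Rational(-1, 3), Pow(k, 3)))
Pow(Add(-255, Function('p')(Function('g')(2, 7))), 2) = Pow(Add(-255, Mul(Rational(-1, 3), Pow(Rational(-15, 2), 3))), 2) = Pow(Add(-255, Mul(Rational(-1, 3), Rational(-3375, 8))), 2) = Pow(Add(-255, Rational(1125, 8)), 2) = Pow(Rational(-915, 8), 2) = Rational(837225, 64)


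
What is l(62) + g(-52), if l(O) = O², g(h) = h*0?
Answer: 3844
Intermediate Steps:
g(h) = 0
l(62) + g(-52) = 62² + 0 = 3844 + 0 = 3844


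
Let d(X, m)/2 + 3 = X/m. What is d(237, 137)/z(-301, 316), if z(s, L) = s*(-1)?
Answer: -348/41237 ≈ -0.0084390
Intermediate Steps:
d(X, m) = -6 + 2*X/m (d(X, m) = -6 + 2*(X/m) = -6 + 2*X/m)
z(s, L) = -s
d(237, 137)/z(-301, 316) = (-6 + 2*237/137)/((-1*(-301))) = (-6 + 2*237*(1/137))/301 = (-6 + 474/137)*(1/301) = -348/137*1/301 = -348/41237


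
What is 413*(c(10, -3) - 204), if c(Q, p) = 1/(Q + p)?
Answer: -84193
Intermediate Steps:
413*(c(10, -3) - 204) = 413*(1/(10 - 3) - 204) = 413*(1/7 - 204) = 413*(⅐ - 204) = 413*(-1427/7) = -84193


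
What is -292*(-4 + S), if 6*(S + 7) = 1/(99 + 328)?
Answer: 4114426/1281 ≈ 3211.9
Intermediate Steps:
S = -17933/2562 (S = -7 + 1/(6*(99 + 328)) = -7 + (⅙)/427 = -7 + (⅙)*(1/427) = -7 + 1/2562 = -17933/2562 ≈ -6.9996)
-292*(-4 + S) = -292*(-4 - 17933/2562) = -292*(-28181/2562) = 4114426/1281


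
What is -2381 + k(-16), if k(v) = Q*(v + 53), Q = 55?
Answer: -346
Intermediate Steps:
k(v) = 2915 + 55*v (k(v) = 55*(v + 53) = 55*(53 + v) = 2915 + 55*v)
-2381 + k(-16) = -2381 + (2915 + 55*(-16)) = -2381 + (2915 - 880) = -2381 + 2035 = -346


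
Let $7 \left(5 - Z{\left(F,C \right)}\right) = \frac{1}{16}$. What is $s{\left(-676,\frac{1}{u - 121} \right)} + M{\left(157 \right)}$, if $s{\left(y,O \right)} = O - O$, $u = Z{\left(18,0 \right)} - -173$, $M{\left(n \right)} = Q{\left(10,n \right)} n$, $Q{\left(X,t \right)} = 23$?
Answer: $3611$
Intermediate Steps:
$Z{\left(F,C \right)} = \frac{559}{112}$ ($Z{\left(F,C \right)} = 5 - \frac{1}{7 \cdot 16} = 5 - \frac{1}{112} = \frac{559}{112}$)
$M{\left(n \right)} = 23 n$
$u = \frac{19935}{112}$ ($u = \frac{559}{112} - -173 = \frac{559}{112} + 173 = \frac{19935}{112} \approx 177.99$)
$s{\left(y,O \right)} = 0$
$s{\left(-676,\frac{1}{u - 121} \right)} + M{\left(157 \right)} = 0 + 23 \cdot 157 = 0 + 3611 = 3611$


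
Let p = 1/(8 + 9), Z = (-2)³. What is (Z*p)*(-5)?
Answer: 40/17 ≈ 2.3529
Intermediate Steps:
Z = -8
p = 1/17 ≈ 0.058824
(Z*p)*(-5) = -8*1/17*(-5) = -8/17*(-5) = 40/17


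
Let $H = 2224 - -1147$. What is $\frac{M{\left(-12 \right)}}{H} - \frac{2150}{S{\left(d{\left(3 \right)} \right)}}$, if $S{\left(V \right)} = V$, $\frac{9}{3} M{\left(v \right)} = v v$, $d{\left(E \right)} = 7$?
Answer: $- \frac{7247314}{23597} \approx -307.13$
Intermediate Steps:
$M{\left(v \right)} = \frac{v^{2}}{3}$ ($M{\left(v \right)} = \frac{v v}{3} = \frac{v^{2}}{3}$)
$H = 3371$ ($H = 2224 + 1147 = 3371$)
$\frac{M{\left(-12 \right)}}{H} - \frac{2150}{S{\left(d{\left(3 \right)} \right)}} = \frac{\frac{1}{3} \left(-12\right)^{2}}{3371} - \frac{2150}{7} = \frac{1}{3} \cdot 144 \cdot \frac{1}{3371} - \frac{2150}{7} = 48 \cdot \frac{1}{3371} - \frac{2150}{7} = \frac{48}{3371} - \frac{2150}{7} = - \frac{7247314}{23597}$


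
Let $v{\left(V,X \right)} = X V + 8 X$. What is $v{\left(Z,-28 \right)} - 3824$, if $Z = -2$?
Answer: $-3992$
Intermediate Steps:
$v{\left(V,X \right)} = 8 X + V X$ ($v{\left(V,X \right)} = V X + 8 X = 8 X + V X$)
$v{\left(Z,-28 \right)} - 3824 = - 28 \left(8 - 2\right) - 3824 = \left(-28\right) 6 - 3824 = -168 - 3824 = -3992$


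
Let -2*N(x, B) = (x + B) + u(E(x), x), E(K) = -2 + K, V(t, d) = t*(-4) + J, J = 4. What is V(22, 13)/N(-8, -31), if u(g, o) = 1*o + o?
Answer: -168/55 ≈ -3.0545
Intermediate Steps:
V(t, d) = 4 - 4*t (V(t, d) = t*(-4) + 4 = -4*t + 4 = 4 - 4*t)
u(g, o) = 2*o (u(g, o) = o + o = 2*o)
N(x, B) = -3*x/2 - B/2 (N(x, B) = -((x + B) + 2*x)/2 = -((B + x) + 2*x)/2 = -(B + 3*x)/2 = -3*x/2 - B/2)
V(22, 13)/N(-8, -31) = (4 - 4*22)/(-3/2*(-8) - ½*(-31)) = (4 - 88)/(12 + 31/2) = -84/55/2 = -84*2/55 = -168/55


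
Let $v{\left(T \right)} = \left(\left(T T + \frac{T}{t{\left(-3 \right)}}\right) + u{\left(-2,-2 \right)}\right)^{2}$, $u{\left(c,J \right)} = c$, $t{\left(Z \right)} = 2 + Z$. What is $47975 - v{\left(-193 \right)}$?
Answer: $-1401705625$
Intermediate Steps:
$v{\left(T \right)} = \left(-2 + T^{2} - T\right)^{2}$ ($v{\left(T \right)} = \left(\left(T T + \frac{T}{2 - 3}\right) - 2\right)^{2} = \left(\left(T^{2} + \frac{T}{-1}\right) - 2\right)^{2} = \left(\left(T^{2} + T \left(-1\right)\right) - 2\right)^{2} = \left(\left(T^{2} - T\right) - 2\right)^{2} = \left(-2 + T^{2} - T\right)^{2}$)
$47975 - v{\left(-193 \right)} = 47975 - \left(2 - 193 - \left(-193\right)^{2}\right)^{2} = 47975 - \left(2 - 193 - 37249\right)^{2} = 47975 - \left(-37440\right)^{2} = 47975 - 1401753600 = -1401705625$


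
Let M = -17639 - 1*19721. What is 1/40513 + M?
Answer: -1513565679/40513 ≈ -37360.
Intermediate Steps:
M = -37360 (M = -17639 - 19721 = -37360)
1/40513 + M = 1/40513 - 37360 = -1513565679/40513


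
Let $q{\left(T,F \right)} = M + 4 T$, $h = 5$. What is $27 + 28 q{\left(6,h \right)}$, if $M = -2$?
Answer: $643$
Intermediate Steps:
$q{\left(T,F \right)} = -2 + 4 T$
$27 + 28 q{\left(6,h \right)} = 27 + 28 \left(-2 + 4 \cdot 6\right) = 27 + 28 \left(-2 + 24\right) = 27 + 28 \cdot 22 = 27 + 616 = 643$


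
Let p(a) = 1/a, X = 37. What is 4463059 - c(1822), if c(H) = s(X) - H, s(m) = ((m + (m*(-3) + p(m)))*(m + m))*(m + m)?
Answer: 4869957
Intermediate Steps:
p(a) = 1/a
s(m) = 4*m**2*(1/m - 2*m) (s(m) = ((m + (m*(-3) + 1/m))*(m + m))*(m + m) = ((m + (-3*m + 1/m))*(2*m))*(2*m) = ((m + (1/m - 3*m))*(2*m))*(2*m) = ((1/m - 2*m)*(2*m))*(2*m) = (2*m*(1/m - 2*m))*(2*m) = 4*m**2*(1/m - 2*m))
c(H) = -405076 - H (c(H) = (-8*37**3 + 4*37) - H = (-8*50653 + 148) - H = (-405224 + 148) - H = -405076 - H)
4463059 - c(1822) = 4463059 - (-405076 - 1*1822) = 4463059 - (-405076 - 1822) = 4463059 - 1*(-406898) = 4463059 + 406898 = 4869957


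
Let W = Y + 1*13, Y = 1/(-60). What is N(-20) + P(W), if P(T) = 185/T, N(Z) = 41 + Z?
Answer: 27459/779 ≈ 35.249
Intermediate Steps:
Y = -1/60 ≈ -0.016667
W = 779/60 (W = -1/60 + 1*13 = -1/60 + 13 = 779/60 ≈ 12.983)
N(-20) + P(W) = (41 - 20) + 185/(779/60) = 21 + 185*(60/779) = 21 + 11100/779 = 27459/779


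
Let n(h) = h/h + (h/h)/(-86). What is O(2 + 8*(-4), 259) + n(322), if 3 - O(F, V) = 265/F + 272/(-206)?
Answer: 187906/13287 ≈ 14.142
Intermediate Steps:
n(h) = 85/86 (n(h) = 1 + 1*(-1/86) = 1 - 1/86 = 85/86)
O(F, V) = 445/103 - 265/F (O(F, V) = 3 - (265/F + 272/(-206)) = 3 - (265/F + 272*(-1/206)) = 3 - (265/F - 136/103) = 3 - (-136/103 + 265/F) = 3 + (136/103 - 265/F) = 445/103 - 265/F)
O(2 + 8*(-4), 259) + n(322) = (445/103 - 265/(2 + 8*(-4))) + 85/86 = (445/103 - 265/(2 - 32)) + 85/86 = (445/103 - 265/(-30)) + 85/86 = (445/103 - 265*(-1/30)) + 85/86 = (445/103 + 53/6) + 85/86 = 8129/618 + 85/86 = 187906/13287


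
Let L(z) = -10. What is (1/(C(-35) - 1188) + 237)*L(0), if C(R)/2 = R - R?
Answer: -1407775/594 ≈ -2370.0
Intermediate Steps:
C(R) = 0 (C(R) = 2*(R - R) = 2*0 = 0)
(1/(C(-35) - 1188) + 237)*L(0) = (1/(0 - 1188) + 237)*(-10) = (1/(-1188) + 237)*(-10) = (-1/1188 + 237)*(-10) = (281555/1188)*(-10) = -1407775/594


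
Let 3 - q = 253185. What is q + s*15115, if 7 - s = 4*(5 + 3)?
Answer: -631057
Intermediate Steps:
q = -253182 (q = 3 - 1*253185 = 3 - 253185 = -253182)
s = -25 (s = 7 - 4*(5 + 3) = 7 - 4*8 = 7 - 1*32 = 7 - 32 = -25)
q + s*15115 = -253182 - 25*15115 = -253182 - 377875 = -631057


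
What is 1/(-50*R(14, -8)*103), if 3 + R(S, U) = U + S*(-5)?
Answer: 1/417150 ≈ 2.3972e-6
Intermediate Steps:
R(S, U) = -3 + U - 5*S (R(S, U) = -3 + (U + S*(-5)) = -3 + (U - 5*S) = -3 + U - 5*S)
1/(-50*R(14, -8)*103) = 1/(-50*(-3 - 8 - 5*14)*103) = 1/(-50*(-3 - 8 - 70)*103) = 1/(-50*(-81)*103) = 1/(4050*103) = 1/417150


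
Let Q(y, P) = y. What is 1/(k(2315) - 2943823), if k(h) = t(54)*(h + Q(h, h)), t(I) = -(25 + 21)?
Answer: -1/3156803 ≈ -3.1678e-7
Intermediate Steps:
t(I) = -46 (t(I) = -1*46 = -46)
k(h) = -92*h (k(h) = -46*(h + h) = -92*h)
1/(k(2315) - 2943823) = 1/(-92*2315 - 2943823) = 1/(-212980 - 2943823) = 1/(-3156803) = -1/3156803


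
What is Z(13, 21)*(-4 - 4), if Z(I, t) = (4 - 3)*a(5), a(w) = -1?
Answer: 8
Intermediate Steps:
Z(I, t) = -1 (Z(I, t) = (4 - 3)*(-1) = 1*(-1) = -1)
Z(13, 21)*(-4 - 4) = -(-4 - 4) = -1*(-8) = 8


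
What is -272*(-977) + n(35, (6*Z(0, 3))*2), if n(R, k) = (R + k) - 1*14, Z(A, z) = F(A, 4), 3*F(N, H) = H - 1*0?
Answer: 265781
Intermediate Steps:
F(N, H) = H/3 (F(N, H) = (H - 1*0)/3 = (H + 0)/3 = H/3)
Z(A, z) = 4/3 (Z(A, z) = (1/3)*4 = 4/3)
n(R, k) = -14 + R + k (n(R, k) = (R + k) - 14 = -14 + R + k)
-272*(-977) + n(35, (6*Z(0, 3))*2) = -272*(-977) + (-14 + 35 + (6*(4/3))*2) = 265744 + (-14 + 35 + 8*2) = 265744 + (-14 + 35 + 16) = 265744 + 37 = 265781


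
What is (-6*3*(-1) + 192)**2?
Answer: 44100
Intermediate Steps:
(-6*3*(-1) + 192)**2 = (-18*(-1) + 192)**2 = (18 + 192)**2 = 210**2 = 44100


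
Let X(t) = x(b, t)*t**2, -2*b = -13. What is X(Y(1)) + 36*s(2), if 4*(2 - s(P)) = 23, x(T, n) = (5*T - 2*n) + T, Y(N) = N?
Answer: -98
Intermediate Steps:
b = 13/2 (b = -1/2*(-13) = 13/2 ≈ 6.5000)
x(T, n) = -2*n + 6*T (x(T, n) = (-2*n + 5*T) + T = -2*n + 6*T)
s(P) = -15/4 (s(P) = 2 - 1/4*23 = 2 - 23/4 = -15/4)
X(t) = t**2*(39 - 2*t) (X(t) = (-2*t + 6*(13/2))*t**2 = (-2*t + 39)*t**2 = (39 - 2*t)*t**2 = t**2*(39 - 2*t))
X(Y(1)) + 36*s(2) = 1**2*(39 - 2*1) + 36*(-15/4) = 1*(39 - 2) - 135 = 1*37 - 135 = 37 - 135 = -98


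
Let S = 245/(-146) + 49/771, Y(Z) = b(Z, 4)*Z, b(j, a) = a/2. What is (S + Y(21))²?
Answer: 20666397852961/12671104356 ≈ 1631.0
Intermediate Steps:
b(j, a) = a/2 (b(j, a) = a*(½) = a/2)
Y(Z) = 2*Z (Y(Z) = ((½)*4)*Z = 2*Z)
S = -181741/112566 (S = 245*(-1/146) + 49*(1/771) = -245/146 + 49/771 = -181741/112566 ≈ -1.6145)
(S + Y(21))² = (-181741/112566 + 2*21)² = (-181741/112566 + 42)² = (4546031/112566)² = 20666397852961/12671104356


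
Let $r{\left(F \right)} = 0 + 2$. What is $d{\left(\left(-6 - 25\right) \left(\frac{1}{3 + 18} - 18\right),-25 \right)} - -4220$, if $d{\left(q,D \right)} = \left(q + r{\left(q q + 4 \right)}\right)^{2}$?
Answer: $\frac{139430461}{441} \approx 3.1617 \cdot 10^{5}$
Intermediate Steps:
$r{\left(F \right)} = 2$
$d{\left(q,D \right)} = \left(2 + q\right)^{2}$ ($d{\left(q,D \right)} = \left(q + 2\right)^{2} = \left(2 + q\right)^{2}$)
$d{\left(\left(-6 - 25\right) \left(\frac{1}{3 + 18} - 18\right),-25 \right)} - -4220 = \left(2 + \left(-6 - 25\right) \left(\frac{1}{3 + 18} - 18\right)\right)^{2} - -4220 = \left(2 - 31 \left(\frac{1}{21} - 18\right)\right)^{2} + 4220 = \left(2 - - \frac{11687}{21}\right)^{2} + 4220 = \left(2 + \frac{11687}{21}\right)^{2} + 4220 = \left(\frac{11729}{21}\right)^{2} + 4220 = \frac{137569441}{441} + 4220 = \frac{139430461}{441}$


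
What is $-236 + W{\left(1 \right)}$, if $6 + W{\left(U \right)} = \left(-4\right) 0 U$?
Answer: $-242$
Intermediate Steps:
$W{\left(U \right)} = -6$ ($W{\left(U \right)} = -6 + \left(-4\right) 0 U = -6 + 0 U = -6 + 0 = -6$)
$-236 + W{\left(1 \right)} = -236 - 6 = -242$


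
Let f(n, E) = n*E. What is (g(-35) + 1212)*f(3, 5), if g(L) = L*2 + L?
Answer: 16605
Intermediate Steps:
g(L) = 3*L (g(L) = 2*L + L = 3*L)
f(n, E) = E*n
(g(-35) + 1212)*f(3, 5) = (3*(-35) + 1212)*(5*3) = (-105 + 1212)*15 = 1107*15 = 16605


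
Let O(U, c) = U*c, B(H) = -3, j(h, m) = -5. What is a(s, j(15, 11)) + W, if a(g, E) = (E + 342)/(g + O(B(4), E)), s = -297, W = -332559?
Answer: -93781975/282 ≈ -3.3256e+5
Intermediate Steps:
a(g, E) = (342 + E)/(g - 3*E) (a(g, E) = (E + 342)/(g - 3*E) = (342 + E)/(g - 3*E))
a(s, j(15, 11)) + W = (342 - 5)/(-297 - 3*(-5)) - 332559 = 337/(-297 + 15) - 332559 = 337/(-282) - 332559 = -1/282*337 - 332559 = -337/282 - 332559 = -93781975/282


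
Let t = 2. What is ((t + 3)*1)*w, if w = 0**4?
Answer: 0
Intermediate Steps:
w = 0
((t + 3)*1)*w = ((2 + 3)*1)*0 = (5*1)*0 = 5*0 = 0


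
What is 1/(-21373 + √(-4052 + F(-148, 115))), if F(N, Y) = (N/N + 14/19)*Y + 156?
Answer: -406087/8679367680 - I*√1334351/8679367680 ≈ -4.6788e-5 - 1.3309e-7*I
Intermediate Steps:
F(N, Y) = 156 + 33*Y/19 (F(N, Y) = (1 + 14*(1/19))*Y + 156 = (1 + 14/19)*Y + 156 = 33*Y/19 + 156 = 156 + 33*Y/19)
1/(-21373 + √(-4052 + F(-148, 115))) = 1/(-21373 + √(-4052 + (156 + (33/19)*115))) = 1/(-21373 + √(-4052 + (156 + 3795/19))) = 1/(-21373 + √(-4052 + 6759/19)) = 1/(-21373 + √(-70229/19)) = 1/(-21373 + I*√1334351/19)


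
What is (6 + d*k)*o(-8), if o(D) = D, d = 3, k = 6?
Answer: -192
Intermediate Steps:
(6 + d*k)*o(-8) = (6 + 3*6)*(-8) = (6 + 18)*(-8) = 24*(-8) = -192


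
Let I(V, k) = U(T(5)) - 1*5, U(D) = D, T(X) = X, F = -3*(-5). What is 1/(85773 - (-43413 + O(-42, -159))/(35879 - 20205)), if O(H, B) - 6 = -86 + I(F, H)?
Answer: 15674/1344449495 ≈ 1.1658e-5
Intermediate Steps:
F = 15
I(V, k) = 0 (I(V, k) = 5 - 1*5 = 5 - 5 = 0)
O(H, B) = -80 (O(H, B) = 6 + (-86 + 0) = 6 - 86 = -80)
1/(85773 - (-43413 + O(-42, -159))/(35879 - 20205)) = 1/(85773 - (-43413 - 80)/(35879 - 20205)) = 1/(85773 - (-43493)/15674) = 1/(85773 - 1*(-43493/15674)) = 1/(85773 + 43493/15674) = 1/(1344449495/15674) = 15674/1344449495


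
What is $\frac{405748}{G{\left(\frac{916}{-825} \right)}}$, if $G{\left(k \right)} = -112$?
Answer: $- \frac{14491}{4} \approx -3622.8$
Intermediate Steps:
$\frac{405748}{G{\left(\frac{916}{-825} \right)}} = \frac{405748}{-112} = 405748 \left(- \frac{1}{112}\right) = - \frac{14491}{4}$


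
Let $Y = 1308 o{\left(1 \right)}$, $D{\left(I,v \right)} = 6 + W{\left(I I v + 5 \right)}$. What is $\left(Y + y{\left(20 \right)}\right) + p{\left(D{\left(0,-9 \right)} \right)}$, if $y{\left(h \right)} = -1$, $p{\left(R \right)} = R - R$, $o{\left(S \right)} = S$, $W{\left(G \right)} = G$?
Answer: $1307$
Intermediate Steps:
$D{\left(I,v \right)} = 11 + v I^{2}$ ($D{\left(I,v \right)} = 6 + \left(I I v + 5\right) = 6 + \left(I^{2} v + 5\right) = 6 + \left(v I^{2} + 5\right) = 6 + \left(5 + v I^{2}\right) = 11 + v I^{2}$)
$p{\left(R \right)} = 0$
$Y = 1308$ ($Y = 1308 \cdot 1 = 1308$)
$\left(Y + y{\left(20 \right)}\right) + p{\left(D{\left(0,-9 \right)} \right)} = \left(1308 - 1\right) + 0 = 1307 + 0 = 1307$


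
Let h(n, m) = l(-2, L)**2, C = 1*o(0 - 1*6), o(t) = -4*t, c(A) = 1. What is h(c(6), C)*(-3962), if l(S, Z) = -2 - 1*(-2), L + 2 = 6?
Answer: 0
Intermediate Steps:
L = 4 (L = -2 + 6 = 4)
l(S, Z) = 0 (l(S, Z) = -2 + 2 = 0)
C = 24 (C = 1*(-4*(0 - 1*6)) = 1*(-4*(0 - 6)) = 1*(-4*(-6)) = 1*24 = 24)
h(n, m) = 0 (h(n, m) = 0**2 = 0)
h(c(6), C)*(-3962) = 0*(-3962) = 0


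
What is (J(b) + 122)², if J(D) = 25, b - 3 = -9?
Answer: 21609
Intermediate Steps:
b = -6 (b = 3 - 9 = -6)
(J(b) + 122)² = (25 + 122)² = 147² = 21609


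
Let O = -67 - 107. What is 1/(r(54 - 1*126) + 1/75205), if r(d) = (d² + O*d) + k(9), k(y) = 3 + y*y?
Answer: 75205/1338348181 ≈ 5.6192e-5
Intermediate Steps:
O = -174
k(y) = 3 + y²
r(d) = 84 + d² - 174*d (r(d) = (d² - 174*d) + (3 + 9²) = (d² - 174*d) + (3 + 81) = (d² - 174*d) + 84 = 84 + d² - 174*d)
1/(r(54 - 1*126) + 1/75205) = 1/((84 + (54 - 1*126)² - 174*(54 - 1*126)) + 1/75205) = 1/((84 + (54 - 126)² - 174*(54 - 126)) + 1/75205) = 1/((84 + (-72)² - 174*(-72)) + 1/75205) = 1/((84 + 5184 + 12528) + 1/75205) = 1/(17796 + 1/75205) = 1/(1338348181/75205) = 75205/1338348181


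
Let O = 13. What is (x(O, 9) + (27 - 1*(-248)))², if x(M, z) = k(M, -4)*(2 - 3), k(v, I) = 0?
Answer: 75625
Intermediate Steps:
x(M, z) = 0 (x(M, z) = 0*(2 - 3) = 0*(-1) = 0)
(x(O, 9) + (27 - 1*(-248)))² = (0 + (27 - 1*(-248)))² = (0 + (27 + 248))² = (0 + 275)² = 275² = 75625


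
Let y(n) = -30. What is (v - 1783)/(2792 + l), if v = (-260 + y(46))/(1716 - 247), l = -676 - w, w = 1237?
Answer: -2619517/1291251 ≈ -2.0287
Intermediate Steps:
l = -1913 (l = -676 - 1*1237 = -676 - 1237 = -1913)
v = -290/1469 (v = (-260 - 30)/(1716 - 247) = -290/1469 ≈ -0.19741)
(v - 1783)/(2792 + l) = (-290/1469 - 1783)/(2792 - 1913) = -2619517/1469/879 = -2619517/1469*1/879 = -2619517/1291251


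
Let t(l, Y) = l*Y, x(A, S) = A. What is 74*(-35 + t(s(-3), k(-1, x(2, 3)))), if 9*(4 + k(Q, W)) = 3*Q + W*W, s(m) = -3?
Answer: -5180/3 ≈ -1726.7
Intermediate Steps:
k(Q, W) = -4 + Q/3 + W²/9 (k(Q, W) = -4 + (3*Q + W*W)/9 = -4 + (3*Q + W²)/9 = -4 + (W² + 3*Q)/9 = -4 + (Q/3 + W²/9) = -4 + Q/3 + W²/9)
t(l, Y) = Y*l
74*(-35 + t(s(-3), k(-1, x(2, 3)))) = 74*(-35 + (-4 + (⅓)*(-1) + (⅑)*2²)*(-3)) = 74*(-35 + (-4 - ⅓ + (⅑)*4)*(-3)) = 74*(-35 + (-4 - ⅓ + 4/9)*(-3)) = 74*(-35 - 35/9*(-3)) = 74*(-35 + 35/3) = 74*(-70/3) = -5180/3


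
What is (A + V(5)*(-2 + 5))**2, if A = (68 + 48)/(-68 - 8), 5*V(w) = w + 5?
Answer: 7225/361 ≈ 20.014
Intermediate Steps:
V(w) = 1 + w/5 (V(w) = (w + 5)/5 = (5 + w)/5 = 1 + w/5)
A = -29/19 (A = 116/(-76) = 116*(-1/76) = -29/19 ≈ -1.5263)
(A + V(5)*(-2 + 5))**2 = (-29/19 + (1 + (1/5)*5)*(-2 + 5))**2 = (-29/19 + (1 + 1)*3)**2 = (-29/19 + 2*3)**2 = (-29/19 + 6)**2 = (85/19)**2 = 7225/361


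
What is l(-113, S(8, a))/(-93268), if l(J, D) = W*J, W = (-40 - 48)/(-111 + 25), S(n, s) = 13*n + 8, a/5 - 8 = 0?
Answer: 1243/1002631 ≈ 0.0012397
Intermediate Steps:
a = 40 (a = 40 + 5*0 = 40 + 0 = 40)
S(n, s) = 8 + 13*n
W = 44/43 (W = -88/(-86) = -88*(-1/86) = 44/43 ≈ 1.0233)
l(J, D) = 44*J/43
l(-113, S(8, a))/(-93268) = ((44/43)*(-113))/(-93268) = -4972/43*(-1/93268) = 1243/1002631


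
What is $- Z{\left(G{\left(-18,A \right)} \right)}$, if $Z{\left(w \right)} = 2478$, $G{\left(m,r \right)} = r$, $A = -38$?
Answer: $-2478$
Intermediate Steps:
$- Z{\left(G{\left(-18,A \right)} \right)} = \left(-1\right) 2478 = -2478$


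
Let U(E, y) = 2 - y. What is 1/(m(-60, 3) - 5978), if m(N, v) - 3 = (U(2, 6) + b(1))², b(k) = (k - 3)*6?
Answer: -1/5719 ≈ -0.00017486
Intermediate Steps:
b(k) = -18 + 6*k (b(k) = (-3 + k)*6 = -18 + 6*k)
m(N, v) = 259 (m(N, v) = 3 + ((2 - 1*6) + (-18 + 6*1))² = 3 + ((2 - 6) + (-18 + 6))² = 3 + (-4 - 12)² = 3 + (-16)² = 3 + 256 = 259)
1/(m(-60, 3) - 5978) = 1/(259 - 5978) = 1/(-5719) = -1/5719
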